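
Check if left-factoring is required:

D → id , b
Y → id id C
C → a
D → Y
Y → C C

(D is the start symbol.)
Left-factoring is needed when two productions for the same non-terminal
share a common prefix on the right-hand side.

Productions for D:
  D → id , b
  D → Y
Productions for Y:
  Y → id id C
  Y → C C

No common prefixes found.

Answer: No, left-factoring is not needed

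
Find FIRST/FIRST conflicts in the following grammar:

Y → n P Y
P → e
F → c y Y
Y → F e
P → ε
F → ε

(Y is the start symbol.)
No FIRST/FIRST conflicts.

FIRST sets of the non-terminals at (or reachable through a nullable prefix from) the front of some alternative:
  FIRST(F) = { 'c', ε }

Productions for Y:
  Y → n P Y: FIRST = { 'n' }
  Y → F e: FIRST = { 'c', 'e' }
Productions for P:
  P → e: FIRST = { 'e' }
  P → ε: FIRST = { ε }
Productions for F:
  F → c y Y: FIRST = { 'c' }
  F → ε: FIRST = { ε }

All alternatives of each non-terminal have pairwise disjoint FIRST sets.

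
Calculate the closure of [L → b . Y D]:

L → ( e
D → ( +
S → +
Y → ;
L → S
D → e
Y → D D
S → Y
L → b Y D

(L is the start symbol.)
{ [D → . ( +], [D → . e], [L → b . Y D], [Y → . ;], [Y → . D D] }

Start with: [L → b . Y D]
  [L → b . Y D] has the dot before Y: add [Y → . ;], [Y → . D D]
  [Y → . D D] has the dot before D: add [D → . ( +], [D → . e]
No further items can be added.

CLOSURE = { [D → . ( +], [D → . e], [L → b . Y D], [Y → . ;], [Y → . D D] }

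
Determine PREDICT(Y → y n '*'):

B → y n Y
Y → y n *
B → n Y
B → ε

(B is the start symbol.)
{ 'y' }

PREDICT(Y → y n '*') = (FIRST(RHS) \ {ε}) ∪ (FOLLOW(Y) if ε ∈ FIRST(RHS), i.e. RHS ⇒* ε)
FIRST(y n '*') = { 'y' }
ε ∉ FIRST(y n '*'), so FOLLOW(Y) is not added.
PREDICT(Y → y n '*') = { 'y' }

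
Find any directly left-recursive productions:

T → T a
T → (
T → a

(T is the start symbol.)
Yes, T is left-recursive

T → T a: LEFT RECURSIVE (starts with T)
T → (: starts with '('
T → a: starts with a

The grammar has direct left recursion on: T.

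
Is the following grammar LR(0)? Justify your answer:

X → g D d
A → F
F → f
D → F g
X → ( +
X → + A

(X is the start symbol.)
Yes, the grammar is LR(0)

A grammar is LR(0) if no state in the canonical LR(0) collection has:
  - both a shift item (dot before a terminal) and a complete item (shift-reduce conflict), or
  - two or more complete items (reduce-reduce conflict; the accept item [X' → X .] counts as a complete item here).

Augment with X' → X and build the canonical LR(0) collection (I0 = CLOSURE({[X' → . X]}), then GOTO on every symbol after a dot until no new states appear). It has 13 states:
  I0: { [X → . ( +], [X → . + A], [X → . g D d], [X' → . X] }  — shift
  I1: { [X → ( . +] }  — shift
  I2: { [A → . F], [F → . f], [X → + . A] }  — shift
  I3: { [X' → X .] }  — accept
  I4: { [D → . F g], [F → . f], [X → g . D d] }  — shift
  I5: { [X → g D . d] }  — shift
  I6: { [D → F . g] }  — shift
  I7: { [F → f .] }  — reduce
  I8: { [D → F g .] }  — reduce
  I9: { [X → g D d .] }  — reduce
  I10: { [X → + A .] }  — reduce
  I11: { [A → F .] }  — reduce
  I12: { [X → ( + .] }  — reduce

Every state is either a pure shift/goto state or contains exactly one complete item and nothing to shift — no conflicts. The grammar is LR(0).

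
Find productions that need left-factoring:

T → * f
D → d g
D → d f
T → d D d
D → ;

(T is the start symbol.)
Left-factoring is needed when two productions for the same non-terminal
share a common prefix on the right-hand side.

Productions for T:
  T → * f
  T → d D d
Productions for D:
  D → d g
  D → d f
  D → ;

Found common prefix 'd' in productions for D

Answer: Yes, D has productions with common prefix 'd'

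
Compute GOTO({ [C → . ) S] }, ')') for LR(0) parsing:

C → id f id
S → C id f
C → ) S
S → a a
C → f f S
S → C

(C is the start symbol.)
{ [C → ) . S], [C → . ) S], [C → . f f S], [C → . id f id], [S → . C id f], [S → . C], [S → . a a] }

GOTO(I, ')') = CLOSURE({ [A → αX.β] : [A → α.Xβ] ∈ I, X = ')' })

Items with dot before ')', with the dot advanced:
  [C → . ) S] → [C → ) . S]
Closure of the advanced items:
  [C → ) . S] has the dot before S: add [S → . C id f], [S → . a a], [S → . C]
  [S → . C id f] has the dot before C: add [C → . id f id], [C → . ) S], [C → . f f S]

GOTO = { [C → ) . S], [C → . ) S], [C → . f f S], [C → . id f id], [S → . C id f], [S → . C], [S → . a a] }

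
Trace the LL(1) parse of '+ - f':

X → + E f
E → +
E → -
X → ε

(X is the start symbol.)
Stack is shown with the top on the left.

Stack    Input    Action
------------------------
X $      + - f $  output X → + E f
+ E f $  + - f $  match '+'
E f $    - f $    output E → -
- f $    - f $    match '-'
f $      f $      match 'f'
$        $        accept

The string is accepted.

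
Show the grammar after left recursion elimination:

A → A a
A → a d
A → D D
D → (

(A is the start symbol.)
A → a d A'
A → D D A'
A' → a A'
A' → ε
D → (

A is directly left-recursive. The standard transformation for
  A → A α₁ | ... | A α_m | β₁ | ... | β_n
is
  A  → β₁ A' | ... | β_n A'
  A' → α₁ A' | ... | α_m A' | ε

A → a d becomes A → a d A'
A → D D becomes A → D D A'
A → A a becomes A' → a A'
Add A' → ε

Productions for other non-terminals are unchanged:
  D → (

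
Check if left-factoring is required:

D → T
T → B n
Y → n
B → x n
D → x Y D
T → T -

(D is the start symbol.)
Left-factoring is needed when two productions for the same non-terminal
share a common prefix on the right-hand side.

Productions for D:
  D → T
  D → x Y D
Productions for T:
  T → B n
  T → T -

No common prefixes found.

Answer: No, left-factoring is not needed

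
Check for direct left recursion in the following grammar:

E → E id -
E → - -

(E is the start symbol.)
E → E id -: LEFT RECURSIVE (starts with E)
E → - -: starts with '-'

The grammar has direct left recursion on: E.

Answer: Yes, E is left-recursive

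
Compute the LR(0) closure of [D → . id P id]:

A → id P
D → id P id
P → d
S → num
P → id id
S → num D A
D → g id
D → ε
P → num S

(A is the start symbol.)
{ [D → . id P id] }

To compute CLOSURE, for each item [A → α.Bβ] where B is a non-terminal, add [B → .γ] for all productions B → γ; repeat for the newly added items until nothing changes.

Start with: [D → . id P id]
The dot precedes the terminal id, so nothing is added.

CLOSURE = { [D → . id P id] }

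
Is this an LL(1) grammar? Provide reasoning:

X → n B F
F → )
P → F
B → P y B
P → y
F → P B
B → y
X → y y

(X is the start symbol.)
No. Predict set conflict for F: { ')' }

A grammar is LL(1) if for each non-terminal N with multiple productions, the predict sets of those productions are pairwise disjoint, where PREDICT(N → α) = (FIRST(α) \ {ε}) ∪ (FOLLOW(N) if α ⇒* ε).

Relevant sets:
  FIRST(P) = { ')', 'y' }
  FIRST(F) = { ')', 'y' }

For X:
  PREDICT(X → n B F) = { 'n' }
  PREDICT(X → y y) = { 'y' }
For F:
  PREDICT(F → ')') = { ')' }
  PREDICT(F → P B) = { ')', 'y' }
For P:
  PREDICT(P → F) = { ')', 'y' }
  PREDICT(P → y) = { 'y' }
For B:
  PREDICT(B → P y B) = { ')', 'y' }
  PREDICT(B → y) = { 'y' }

Conflict found: Predict set conflict for F: { ')' }
The grammar is NOT LL(1).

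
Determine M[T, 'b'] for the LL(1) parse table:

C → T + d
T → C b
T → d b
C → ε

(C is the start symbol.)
T → C b

To find M[T, 'b'], we find productions for T where 'b' is in the predict set (PREDICT(N → α) = (FIRST(α) \ {ε}) ∪ (FOLLOW(N) if α ⇒* ε)).

Relevant sets:
  FIRST(C) = { 'b', 'd', ε }

T → C b: PREDICT = { 'b', 'd' }
  'b' is in predict set, so this production goes in M[T, 'b']
T → d b: PREDICT = { 'd' }

M[T, 'b'] = T → C b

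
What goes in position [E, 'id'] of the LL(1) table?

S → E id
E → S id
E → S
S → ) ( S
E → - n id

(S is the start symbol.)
Empty (error entry)

To find M[E, 'id'], we find productions for E where 'id' is in the predict set (PREDICT(N → α) = (FIRST(α) \ {ε}) ∪ (FOLLOW(N) if α ⇒* ε)).

Relevant sets:
  FIRST(S) = { ')', '-' }

E → S id: PREDICT = { ')', '-' }
E → S: PREDICT = { ')', '-' }
E → - n id: PREDICT = { '-' }

M[E, 'id'] is empty (no production applies)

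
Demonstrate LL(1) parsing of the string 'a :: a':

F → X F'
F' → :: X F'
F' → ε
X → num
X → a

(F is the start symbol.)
LL(1) parsing maintains a stack (initially the start symbol over $) and the input. At each step: if the stack top is a terminal, match it against the current input token; if it is a non-terminal N, replace it with the RHS of M[N, lookahead] (the unique production whose predict set contains the lookahead).

Stack is shown with the top on the left.

Stack      Input     Action
---------------------------
F $        a :: a $  output F → X F'
X F' $     a :: a $  output X → a
a F' $     a :: a $  match 'a'
F' $       :: a $    output F' → :: X F'
:: X F' $  :: a $    match '::'
X F' $     a $       output X → a
a F' $     a $       match 'a'
F' $       $         output F' → ε
$          $         accept

The string is accepted.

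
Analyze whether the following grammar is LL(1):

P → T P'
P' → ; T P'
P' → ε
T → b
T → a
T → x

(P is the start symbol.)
A grammar is LL(1) if for each non-terminal N with multiple productions, the predict sets of those productions are pairwise disjoint, where PREDICT(N → α) = (FIRST(α) \ {ε}) ∪ (FOLLOW(N) if α ⇒* ε).

Relevant sets:
  FOLLOW(P') = { $ }

For P':
  PREDICT(P' → ';' T P') = { ';' }
  PREDICT(P' → ε) = { $ }
For T:
  PREDICT(T → b) = { 'b' }
  PREDICT(T → a) = { 'a' }
  PREDICT(T → x) = { 'x' }
P has a single production, so nothing to check there.

All predict sets are disjoint. The grammar IS LL(1).

Answer: Yes, the grammar is LL(1).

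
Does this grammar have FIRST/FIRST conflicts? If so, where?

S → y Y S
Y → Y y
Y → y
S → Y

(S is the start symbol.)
A FIRST/FIRST conflict occurs when two productions N → α and N → β for the same non-terminal have FIRST(α) ∩ FIRST(β) ≠ ∅ (with ε ∈ FIRST of a nullable right-hand side, so two nullable alternatives also conflict).

FIRST sets of the non-terminals at (or reachable through a nullable prefix from) the front of some alternative:
  FIRST(Y) = { 'y' }

Productions for S:
  S → y Y S: FIRST = { 'y' }
  S → Y: FIRST = { 'y' }
Productions for Y:
  Y → Y y: FIRST = { 'y' }
  Y → y: FIRST = { 'y' }

Conflict for S: S → y Y S and S → Y
  Overlap: { 'y' }
Conflict for Y: Y → Y y and Y → y
  Overlap: { 'y' }

Answer: Yes. S → y Y S / S → Y on { 'y' }; Y → Y y / Y → y on { 'y' }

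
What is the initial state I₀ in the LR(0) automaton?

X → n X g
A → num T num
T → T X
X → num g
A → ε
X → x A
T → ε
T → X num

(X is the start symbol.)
First, augment the grammar with X' → X
I₀ = CLOSURE({ [X' → . X] }):
  [X' → . X] has the dot before X: add [X → . n X g], [X → . num g], [X → . x A]
No further items can be added.

I₀ = { [X → . n X g], [X → . num g], [X → . x A], [X' → . X] }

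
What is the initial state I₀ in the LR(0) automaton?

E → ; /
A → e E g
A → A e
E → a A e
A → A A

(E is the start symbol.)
First, augment the grammar with E' → E
I₀ = CLOSURE({ [E' → . E] }):
  [E' → . E] has the dot before E: add [E → . ; /], [E → . a A e]
No further items can be added.

I₀ = { [E → . ; /], [E → . a A e], [E' → . E] }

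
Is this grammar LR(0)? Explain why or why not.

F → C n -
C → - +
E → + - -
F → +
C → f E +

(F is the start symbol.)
Yes, the grammar is LR(0)

Augment with F' → F and build the canonical LR(0) collection (I0 = CLOSURE({[F' → . F]}), then GOTO on every symbol after a dot until no new states appear). It has 14 states:
  I0: { [C → . - +], [C → . f E +], [F → . +], [F → . C n -], [F' → . F] }  — shift
  I1: { [F → + .] }  — reduce
  I2: { [C → - . +] }  — shift
  I3: { [F → C . n -] }  — shift
  I4: { [F' → F .] }  — accept
  I5: { [C → f . E +], [E → . + - -] }  — shift
  I6: { [E → + . - -] }  — shift
  I7: { [C → f E . +] }  — shift
  I8: { [C → f E + .] }  — reduce
  I9: { [E → + - . -] }  — shift
  I10: { [E → + - - .] }  — reduce
  I11: { [F → C n . -] }  — shift
  I12: { [F → C n - .] }  — reduce
  I13: { [C → - + .] }  — reduce

Every state is either a pure shift/goto state or contains exactly one complete item and nothing to shift — no conflicts. The grammar is LR(0).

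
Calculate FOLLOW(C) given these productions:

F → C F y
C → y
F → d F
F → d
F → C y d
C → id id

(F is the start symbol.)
{ 'd', 'id', 'y' }

In F → C F y: C is followed by F y, add FIRST(F y) \ {ε} = { 'd', 'id', 'y' }
In F → C y d: C is followed by y d, add FIRST(y d) \ {ε} = { 'y' }

Taking the union: FOLLOW(C) = { 'd', 'id', 'y' }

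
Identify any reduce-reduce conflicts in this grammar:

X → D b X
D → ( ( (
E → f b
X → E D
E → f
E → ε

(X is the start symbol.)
A reduce-reduce conflict occurs when an LR(0) state has two complete items [A → α .] and [B → β .] — both call for a reduction, and with no lookahead the parser cannot choose between them.

Augment with X' → X and build the canonical LR(0) collection (I0 = CLOSURE({[X' → . X]}), then GOTO on every symbol after a dot until no new states appear). It has 12 states:
  I0: { [D → . ( ( (], [E → . f b], [E → . f], [E → .], [X → . D b X], [X → . E D], [X' → . X] }  — shift, reduce
  I1: { [D → ( . ( (] }  — shift
  I2: { [X → D . b X] }  — shift
  I3: { [D → . ( ( (], [X → E . D] }  — shift
  I4: { [X' → X .] }  — accept
  I5: { [E → f . b], [E → f .] }  — shift, reduce
  I6: { [E → f b .] }  — reduce
  I7: { [X → E D .] }  — reduce
  I8: { [D → . ( ( (], [E → . f b], [E → . f], [E → .], [X → . D b X], [X → . E D], [X → D b . X] }  — shift, reduce
  I9: { [X → D b X .] }  — reduce
  I10: { [D → ( ( . (] }  — shift
  I11: { [D → ( ( ( .] }  — reduce

No state contains more than one complete item.

Answer: No reduce-reduce conflicts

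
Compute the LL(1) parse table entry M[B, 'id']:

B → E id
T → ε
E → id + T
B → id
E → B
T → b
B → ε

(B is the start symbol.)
B → E id, B → id, B → ε

To find M[B, 'id'], we find productions for B where 'id' is in the predict set (PREDICT(N → α) = (FIRST(α) \ {ε}) ∪ (FOLLOW(N) if α ⇒* ε)).

Relevant sets:
  FIRST(E) = { 'id', ε }
  FOLLOW(B) = { $, 'id' }

B → E id: PREDICT = { 'id' }
  'id' is in predict set, so this production goes in M[B, 'id']
B → id: PREDICT = { 'id' }
  'id' is in predict set, so this production goes in M[B, 'id']
B → ε: PREDICT = { $, 'id' }
  'id' is in predict set, so this production goes in M[B, 'id']

M[B, 'id'] = B → E id, B → id, B → ε  (a multiply-defined cell — the grammar is not LL(1))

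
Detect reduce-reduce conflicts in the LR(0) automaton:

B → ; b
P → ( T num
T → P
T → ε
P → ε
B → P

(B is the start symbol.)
Augment with B' → B and build the canonical LR(0) collection (I0 = CLOSURE({[B' → . B]}), then GOTO on every symbol after a dot until no new states appear). It has 9 states:
  I0: { [B → . ; b], [B → . P], [B' → . B], [P → . ( T num], [P → .] }  — shift, reduce
  I1: { [P → ( . T num], [P → . ( T num], [P → .], [T → . P], [T → .] }  — shift, 2 reduces
  I2: { [B → ; . b] }  — shift
  I3: { [B' → B .] }  — accept
  I4: { [B → P .] }  — reduce
  I5: { [B → ; b .] }  — reduce
  I6: { [T → P .] }  — reduce
  I7: { [P → ( T . num] }  — shift
  I8: { [P → ( T num .] }  — reduce

I1 contains complete items [P → .], [T → .] — reduce-reduce conflict.

Answer: Yes — I1: [P → .] vs [T → .]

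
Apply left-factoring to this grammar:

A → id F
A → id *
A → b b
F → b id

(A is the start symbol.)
Left-factoring transforms A → αβ₁ | αβ₂ into A → αA' and A' → β₁ | β₂
(α is the longest common prefix among the alternatives). Repeat until
no nonterminal has two alternatives with a common prefix.

Round 1: A has alternatives sharing prefix 'id'. Introduce A': A → id A'
  Add: A' → F
  Add: A' → *

No remaining common prefixes — done.

Resulting grammar:
A → id A'
A' → F
A' → *
A → b b
F → b id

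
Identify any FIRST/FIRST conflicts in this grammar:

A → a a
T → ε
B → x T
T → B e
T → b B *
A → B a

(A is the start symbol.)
No FIRST/FIRST conflicts.

A FIRST/FIRST conflict occurs when two productions N → α and N → β for the same non-terminal have FIRST(α) ∩ FIRST(β) ≠ ∅ (with ε ∈ FIRST of a nullable right-hand side, so two nullable alternatives also conflict).

FIRST sets of the non-terminals at (or reachable through a nullable prefix from) the front of some alternative:
  FIRST(B) = { 'x' }

Productions for A:
  A → a a: FIRST = { 'a' }
  A → B a: FIRST = { 'x' }
Productions for T:
  T → ε: FIRST = { ε }
  T → B e: FIRST = { 'x' }
  T → b B *: FIRST = { 'b' }
B has only one production, so no FIRST/FIRST conflict is possible there.

All alternatives of each non-terminal have pairwise disjoint FIRST sets.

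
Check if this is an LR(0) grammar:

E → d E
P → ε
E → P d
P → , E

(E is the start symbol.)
A grammar is LR(0) if no state in the canonical LR(0) collection has:
  - both a shift item (dot before a terminal) and a complete item (shift-reduce conflict), or
  - two or more complete items (reduce-reduce conflict; the accept item [E' → E .] counts as a complete item here).

Augment with E' → E and build the canonical LR(0) collection (I0 = CLOSURE({[E' → . E]}), then GOTO on every symbol after a dot until no new states appear). It has 8 states:
  I0: { [E → . P d], [E → . d E], [E' → . E], [P → . , E], [P → .] }  — shift, reduce
  I1: { [E → . P d], [E → . d E], [P → , . E], [P → . , E], [P → .] }  — shift, reduce
  I2: { [E' → E .] }  — accept
  I3: { [E → P . d] }  — shift
  I4: { [E → . P d], [E → . d E], [E → d . E], [P → . , E], [P → .] }  — shift, reduce
  I5: { [E → d E .] }  — reduce
  I6: { [E → P d .] }  — reduce
  I7: { [P → , E .] }  — reduce

Conflict in state I0:
  Shift-reduce conflict between [P → .] and [E → . d E]
So the grammar is NOT LR(0).

Answer: No. Shift-reduce conflict between [P → .] and [E → . d E]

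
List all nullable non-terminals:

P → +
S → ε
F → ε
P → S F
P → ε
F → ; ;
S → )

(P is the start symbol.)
{ 'F', 'P', 'S' }

ε-productions: S → ε, F → ε, P → ε
So S, F, P are immediately nullable.
Every non-terminal is now nullable.
Nullable = { 'F', 'P', 'S' }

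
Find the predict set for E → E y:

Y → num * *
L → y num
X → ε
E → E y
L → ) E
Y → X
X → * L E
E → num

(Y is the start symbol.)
PREDICT(E → E y) = (FIRST(RHS) \ {ε}) ∪ (FOLLOW(E) if ε ∈ FIRST(RHS), i.e. RHS ⇒* ε)
FIRST(E) = { 'num' }
FIRST(E y) = { 'num' }
ε ∉ FIRST(E y), so FOLLOW(E) is not added.
PREDICT(E → E y) = { 'num' }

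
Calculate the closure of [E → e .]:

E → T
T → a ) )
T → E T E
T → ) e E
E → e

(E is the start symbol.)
Start with: [E → e .]
The dot is at the end, so nothing is added.

CLOSURE = { [E → e .] }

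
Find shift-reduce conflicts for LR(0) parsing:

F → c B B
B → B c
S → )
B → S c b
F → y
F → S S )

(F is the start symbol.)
A shift-reduce conflict occurs when an LR(0) state has both:
  - a complete (reduce) item [A → α .] (dot at the end), and
  - a shift item [B → β . c γ] (dot before a terminal).

Augment with F' → F and build the canonical LR(0) collection (I0 = CLOSURE({[F' → . F]}), then GOTO on every symbol after a dot until no new states appear). It has 14 states:
  I0: { [F → . S S )], [F → . c B B], [F → . y], [F' → . F], [S → . )] }  — shift
  I1: { [S → ) .] }  — reduce
  I2: { [F' → F .] }  — accept
  I3: { [F → S . S )], [S → . )] }  — shift
  I4: { [B → . B c], [B → . S c b], [F → c . B B], [S → . )] }  — shift
  I5: { [F → y .] }  — reduce
  I6: { [B → . B c], [B → . S c b], [B → B . c], [F → c B . B], [S → . )] }  — shift
  I7: { [B → S . c b] }  — shift
  I8: { [B → S c . b] }  — shift
  I9: { [B → S c b .] }  — reduce
  I10: { [B → B . c], [F → c B B .] }  — shift, reduce
  I11: { [B → B c .] }  — reduce
  I12: { [F → S S . )] }  — shift
  I13: { [F → S S ) .] }  — reduce

I10 contains reduce item [F → c B B .] and shift item [B → B . c] — shift-reduce conflict.

Answer: Yes — I10: [F → c B B .] vs [B → B . c]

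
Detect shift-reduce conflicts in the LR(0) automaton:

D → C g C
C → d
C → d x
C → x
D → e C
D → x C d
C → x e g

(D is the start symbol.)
A shift-reduce conflict occurs when an LR(0) state has both:
  - a complete (reduce) item [A → α .] (dot at the end), and
  - a shift item [B → β . c γ] (dot before a terminal).

Augment with D' → D and build the canonical LR(0) collection (I0 = CLOSURE({[D' → . D]}), then GOTO on every symbol after a dot until no new states appear). It has 15 states:
  I0: { [C → . d x], [C → . d], [C → . x e g], [C → . x], [D → . C g C], [D → . e C], [D → . x C d], [D' → . D] }  — shift
  I1: { [D → C . g C] }  — shift
  I2: { [D' → D .] }  — accept
  I3: { [C → d . x], [C → d .] }  — shift, reduce
  I4: { [C → . d x], [C → . d], [C → . x e g], [C → . x], [D → e . C] }  — shift
  I5: { [C → . d x], [C → . d], [C → . x e g], [C → . x], [C → x . e g], [C → x .], [D → x . C d] }  — shift, reduce
  I6: { [D → x C . d] }  — shift
  I7: { [C → x e . g] }  — shift
  I8: { [C → x . e g], [C → x .] }  — shift, reduce
  I9: { [C → x e g .] }  — reduce
  I10: { [D → x C d .] }  — reduce
  I11: { [D → e C .] }  — reduce
  I12: { [C → d x .] }  — reduce
  I13: { [C → . d x], [C → . d], [C → . x e g], [C → . x], [D → C g . C] }  — shift
  I14: { [D → C g C .] }  — reduce

I3 contains reduce item [C → d .] and shift item [C → d . x] — shift-reduce conflict.
I5 contains reduce item [C → x .] and shift items [C → . d], [C → . d x], [C → . x], [C → . x e g], [C → x . e g] — shift-reduce conflict.
I8 contains reduce item [C → x .] and shift item [C → x . e g] — shift-reduce conflict.

Answer: Yes — I3: [C → d .] vs [C → d . x]; I5: [C → x .] vs [C → . d]; I8: [C → x .] vs [C → x . e g]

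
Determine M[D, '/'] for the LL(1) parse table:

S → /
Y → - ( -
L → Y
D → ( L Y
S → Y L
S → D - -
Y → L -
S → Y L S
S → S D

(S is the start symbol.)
To find M[D, '/'], we find productions for D where '/' is in the predict set (PREDICT(N → α) = (FIRST(α) \ {ε}) ∪ (FOLLOW(N) if α ⇒* ε)).

D → ( L Y: PREDICT = { '(' }

M[D, '/'] is empty (no production applies)

Answer: Empty (error entry)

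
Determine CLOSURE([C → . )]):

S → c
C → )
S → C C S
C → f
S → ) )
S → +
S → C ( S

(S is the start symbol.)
{ [C → . )] }

To compute CLOSURE, for each item [A → α.Bβ] where B is a non-terminal, add [B → .γ] for all productions B → γ; repeat for the newly added items until nothing changes.

Start with: [C → . )]
The dot precedes the terminal ')', so nothing is added.

CLOSURE = { [C → . )] }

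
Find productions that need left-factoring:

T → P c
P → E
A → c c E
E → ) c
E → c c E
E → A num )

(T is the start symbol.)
Left-factoring is needed when two productions for the same non-terminal
share a common prefix on the right-hand side.

Productions for E:
  E → ) c
  E → c c E
  E → A num )

No common prefixes found.

Answer: No, left-factoring is not needed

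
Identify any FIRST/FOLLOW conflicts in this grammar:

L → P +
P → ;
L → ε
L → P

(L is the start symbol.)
A FIRST/FOLLOW conflict occurs when a non-terminal N has a nullable alternative N → β (β ⇒* ε) and another alternative N → α with FIRST(α) ∩ FOLLOW(N) ≠ ∅: on such a lookahead the parser cannot decide between expanding α and letting N vanish via β.

Nullable non-terminals: L.
FIRST sets used below: FIRST(P) = { ';' }

L: nullable alternative(s) L → ε; FOLLOW(L) = { $ }
  L → P +: FIRST \ {ε} = { ';' } — disjoint from FOLLOW(L)
  L → ε: FIRST \ {ε} = { } — this is the only nullable alternative, skip
  L → P: FIRST \ {ε} = { ';' } — disjoint from FOLLOW(L)

P has no nullable alternative, so no FIRST/FOLLOW check is needed there.

No FIRST/FOLLOW conflicts found.

Answer: No FIRST/FOLLOW conflicts.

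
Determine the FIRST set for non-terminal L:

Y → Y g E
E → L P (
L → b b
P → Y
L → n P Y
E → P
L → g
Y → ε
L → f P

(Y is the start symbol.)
{ 'b', 'f', 'g', 'n' }

To compute FIRST(L), examine every production with L on the left-hand side, reading each right-hand side left to right until a non-nullable symbol is reached.

From L → b b:
  - b is a terminal: add 'b' and stop
From L → n P Y:
  - n is a terminal: add 'n' and stop
From L → g:
  - g is a terminal: add 'g' and stop
From L → f P:
  - f is a terminal: add 'f' and stop

Collecting: FIRST(L) = { 'b', 'f', 'g', 'n' }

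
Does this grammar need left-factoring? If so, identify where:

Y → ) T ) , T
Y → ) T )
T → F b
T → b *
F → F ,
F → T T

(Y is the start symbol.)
Yes, Y has productions with common prefix ') T )'

Left-factoring is needed when two productions for the same non-terminal
share a common prefix on the right-hand side.

Productions for Y:
  Y → ) T ) , T
  Y → ) T )
Productions for T:
  T → F b
  T → b *
Productions for F:
  F → F ,
  F → T T

Found common prefix ') T )' in productions for Y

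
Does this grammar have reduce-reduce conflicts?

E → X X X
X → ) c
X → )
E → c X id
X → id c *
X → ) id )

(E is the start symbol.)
A reduce-reduce conflict occurs when an LR(0) state has two complete items [A → α .] and [B → β .] — both call for a reduction, and with no lookahead the parser cannot choose between them.

Augment with E' → E and build the canonical LR(0) collection (I0 = CLOSURE({[E' → . E]}), then GOTO on every symbol after a dot until no new states appear). It has 15 states:
  I0: { [E → . X X X], [E → . c X id], [E' → . E], [X → . ) c], [X → . ) id )], [X → . )], [X → . id c *] }  — shift
  I1: { [X → ) . c], [X → ) . id )], [X → ) .] }  — shift, reduce
  I2: { [E' → E .] }  — accept
  I3: { [E → X . X X], [X → . ) c], [X → . ) id )], [X → . )], [X → . id c *] }  — shift
  I4: { [E → c . X id], [X → . ) c], [X → . ) id )], [X → . )], [X → . id c *] }  — shift
  I5: { [X → id . c *] }  — shift
  I6: { [X → id c . *] }  — shift
  I7: { [X → id c * .] }  — reduce
  I8: { [E → c X . id] }  — shift
  I9: { [E → c X id .] }  — reduce
  I10: { [E → X X . X], [X → . ) c], [X → . ) id )], [X → . )], [X → . id c *] }  — shift
  I11: { [E → X X X .] }  — reduce
  I12: { [X → ) c .] }  — reduce
  I13: { [X → ) id . )] }  — shift
  I14: { [X → ) id ) .] }  — reduce

No state contains more than one complete item.

Answer: No reduce-reduce conflicts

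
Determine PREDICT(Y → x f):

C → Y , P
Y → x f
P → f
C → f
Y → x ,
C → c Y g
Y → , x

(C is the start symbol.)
PREDICT(Y → x f) = (FIRST(RHS) \ {ε}) ∪ (FOLLOW(Y) if ε ∈ FIRST(RHS), i.e. RHS ⇒* ε)
FIRST(x f) = { 'x' }
ε ∉ FIRST(x f), so FOLLOW(Y) is not added.
PREDICT(Y → x f) = { 'x' }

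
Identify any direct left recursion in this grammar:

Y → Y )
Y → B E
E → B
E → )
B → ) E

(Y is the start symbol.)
Yes, Y is left-recursive

Direct left recursion occurs when N → N α for some non-terminal N (the right-hand side begins with the left-hand side itself).

Y → Y ): LEFT RECURSIVE (starts with Y)
Y → B E: starts with B
E → B: starts with B
E → ): starts with ')'
B → ) E: starts with ')'

The grammar has direct left recursion on: Y.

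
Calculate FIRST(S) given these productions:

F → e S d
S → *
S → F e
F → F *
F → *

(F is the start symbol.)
To compute FIRST(S), examine every production with S on the left-hand side, reading each right-hand side left to right until a non-nullable symbol is reached.

FIRST sets of the other non-terminals involved (by the same procedure, iterated to a fixed point):
  FIRST(F) = { '*', 'e' }

From S → *:
  - '*' is a terminal: add '*' and stop
From S → F e:
  - F is a non-terminal: add FIRST(F) \ {ε} = { '*', 'e' }
    F is not nullable, so stop

Collecting: FIRST(S) = { '*', 'e' }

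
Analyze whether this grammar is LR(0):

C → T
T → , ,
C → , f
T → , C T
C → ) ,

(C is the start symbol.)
A grammar is LR(0) if no state in the canonical LR(0) collection has:
  - both a shift item (dot before a terminal) and a complete item (shift-reduce conflict), or
  - two or more complete items (reduce-reduce conflict; the accept item [C' → C .] counts as a complete item here).

Augment with C' → C and build the canonical LR(0) collection (I0 = CLOSURE({[C' → . C]}), then GOTO on every symbol after a dot until no new states appear). It has 11 states:
  I0: { [C → . ) ,], [C → . , f], [C → . T], [C' → . C], [T → . , ,], [T → . , C T] }  — shift
  I1: { [C → ) . ,] }  — shift
  I2: { [C → , . f], [C → . ) ,], [C → . , f], [C → . T], [T → , . ,], [T → , . C T], [T → . , ,], [T → . , C T] }  — shift
  I3: { [C' → C .] }  — accept
  I4: { [C → T .] }  — reduce
  I5: { [C → , . f], [C → . ) ,], [C → . , f], [C → . T], [T → , , .], [T → , . ,], [T → , . C T], [T → . , ,], [T → . , C T] }  — shift, reduce
  I6: { [T → , C . T], [T → . , ,], [T → . , C T] }  — shift
  I7: { [C → , f .] }  — reduce
  I8: { [C → . ) ,], [C → . , f], [C → . T], [T → , . ,], [T → , . C T], [T → . , ,], [T → . , C T] }  — shift
  I9: { [T → , C T .] }  — reduce
  I10: { [C → ) , .] }  — reduce

Conflict in state I5:
  Shift-reduce conflict between [T → , , .] and [C → . ) ,]
So the grammar is NOT LR(0).

Answer: No. Shift-reduce conflict between [T → , , .] and [C → . ) ,]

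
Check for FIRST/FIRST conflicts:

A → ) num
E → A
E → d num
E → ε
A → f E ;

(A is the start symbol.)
No FIRST/FIRST conflicts.

A FIRST/FIRST conflict occurs when two productions N → α and N → β for the same non-terminal have FIRST(α) ∩ FIRST(β) ≠ ∅ (with ε ∈ FIRST of a nullable right-hand side, so two nullable alternatives also conflict).

FIRST sets of the non-terminals at (or reachable through a nullable prefix from) the front of some alternative:
  FIRST(A) = { ')', 'f' }

Productions for A:
  A → ) num: FIRST = { ')' }
  A → f E ;: FIRST = { 'f' }
Productions for E:
  E → A: FIRST = { ')', 'f' }
  E → d num: FIRST = { 'd' }
  E → ε: FIRST = { ε }

All alternatives of each non-terminal have pairwise disjoint FIRST sets.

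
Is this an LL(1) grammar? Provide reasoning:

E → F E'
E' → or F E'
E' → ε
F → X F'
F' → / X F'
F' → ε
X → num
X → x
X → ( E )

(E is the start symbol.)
Yes, the grammar is LL(1).

A grammar is LL(1) if for each non-terminal N with multiple productions, the predict sets of those productions are pairwise disjoint, where PREDICT(N → α) = (FIRST(α) \ {ε}) ∪ (FOLLOW(N) if α ⇒* ε).

Relevant sets:
  FOLLOW(E') = { $, ')' }
  FOLLOW(F') = { $, ')', 'or' }

For E':
  PREDICT(E' → or F E') = { 'or' }
  PREDICT(E' → ε) = { $, ')' }
For F':
  PREDICT(F' → '/' X F') = { '/' }
  PREDICT(F' → ε) = { $, ')', 'or' }
For X:
  PREDICT(X → num) = { 'num' }
  PREDICT(X → x) = { 'x' }
  PREDICT(X → '(' E ')') = { '(' }
E, F have a single production, so nothing to check there.

All predict sets are disjoint. The grammar IS LL(1).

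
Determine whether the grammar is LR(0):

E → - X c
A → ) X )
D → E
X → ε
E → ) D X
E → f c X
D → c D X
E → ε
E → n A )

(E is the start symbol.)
A grammar is LR(0) if no state in the canonical LR(0) collection has:
  - both a shift item (dot before a terminal) and a complete item (shift-reduce conflict), or
  - two or more complete items (reduce-reduce conflict; the accept item [E' → E .] counts as a complete item here).

Augment with E' → E and build the canonical LR(0) collection (I0 = CLOSURE({[E' → . E]}), then GOTO on every symbol after a dot until no new states appear). It has 21 states:
  I0: { [E → . ) D X], [E → . - X c], [E → . f c X], [E → . n A )], [E → .], [E' → . E] }  — shift, reduce
  I1: { [D → . E], [D → . c D X], [E → ) . D X], [E → . ) D X], [E → . - X c], [E → . f c X], [E → . n A )], [E → .] }  — shift, reduce
  I2: { [E → - . X c], [X → .] }  — reduce
  I3: { [E' → E .] }  — accept
  I4: { [E → f . c X] }  — shift
  I5: { [A → . ) X )], [E → n . A )] }  — shift
  I6: { [A → ) . X )], [X → .] }  — reduce
  I7: { [E → n A . )] }  — shift
  I8: { [E → n A ) .] }  — reduce
  I9: { [A → ) X . )] }  — shift
  I10: { [A → ) X ) .] }  — reduce
  I11: { [E → f c . X], [X → .] }  — reduce
  I12: { [E → f c X .] }  — reduce
  I13: { [E → - X . c] }  — shift
  I14: { [E → - X c .] }  — reduce
  I15: { [E → ) D . X], [X → .] }  — reduce
  I16: { [D → E .] }  — reduce
  I17: { [D → . E], [D → . c D X], [D → c . D X], [E → . ) D X], [E → . - X c], [E → . f c X], [E → . n A )], [E → .] }  — shift, reduce
  I18: { [D → c D . X], [X → .] }  — reduce
  I19: { [D → c D X .] }  — reduce
  I20: { [E → ) D X .] }  — reduce

Conflict in state I0:
  Shift-reduce conflict between [E → .] and [E → . ) D X]
So the grammar is NOT LR(0).

Answer: No. Shift-reduce conflict between [E → .] and [E → . ) D X]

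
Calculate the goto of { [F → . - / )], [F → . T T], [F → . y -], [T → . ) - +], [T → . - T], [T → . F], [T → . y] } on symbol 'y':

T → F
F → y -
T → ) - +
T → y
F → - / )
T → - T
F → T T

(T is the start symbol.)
{ [F → y . -], [T → y .] }

GOTO(I, 'y') = CLOSURE({ [A → αX.β] : [A → α.Xβ] ∈ I, X = 'y' })

Items with dot before 'y', with the dot advanced:
  [F → . y -] → [F → y . -]
  [T → . y] → [T → y .]
Closure adds nothing (no advanced item has the dot before a non-terminal).

GOTO = { [F → y . -], [T → y .] }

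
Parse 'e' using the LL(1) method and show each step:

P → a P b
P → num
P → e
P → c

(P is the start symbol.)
Stack is shown with the top on the left.

Stack  Input  Action
--------------------
P $    e $    output P → e
e $    e $    match 'e'
$      $      accept

The string is accepted.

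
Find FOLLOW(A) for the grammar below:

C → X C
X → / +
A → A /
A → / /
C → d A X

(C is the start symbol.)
{ '/' }

To compute FOLLOW(A), find every occurrence of A on a right-hand side N → α A β: add FIRST(β) \ {ε}, and if β is empty or nullable also add FOLLOW(N). Iterate to a fixed point.

In A → A /: A is followed by '/', add FIRST('/') \ {ε} = { '/' }
In C → d A X: A is followed by X, add FIRST(X) \ {ε} = { '/' }

Taking the union: FOLLOW(A) = { '/' }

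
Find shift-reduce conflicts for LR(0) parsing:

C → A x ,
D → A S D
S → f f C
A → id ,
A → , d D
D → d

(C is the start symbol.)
A shift-reduce conflict occurs when an LR(0) state has both:
  - a complete (reduce) item [A → α .] (dot at the end), and
  - a shift item [B → β . c γ] (dot before a terminal).

Augment with C' → C and build the canonical LR(0) collection (I0 = CLOSURE({[C' → . C]}), then GOTO on every symbol after a dot until no new states appear). It has 17 states:
  I0: { [A → . , d D], [A → . id ,], [C → . A x ,], [C' → . C] }  — shift
  I1: { [A → , . d D] }  — shift
  I2: { [C → A . x ,] }  — shift
  I3: { [C' → C .] }  — accept
  I4: { [A → id . ,] }  — shift
  I5: { [A → id , .] }  — reduce
  I6: { [C → A x . ,] }  — shift
  I7: { [C → A x , .] }  — reduce
  I8: { [A → , d . D], [A → . , d D], [A → . id ,], [D → . A S D], [D → . d] }  — shift
  I9: { [D → A . S D], [S → . f f C] }  — shift
  I10: { [A → , d D .] }  — reduce
  I11: { [D → d .] }  — reduce
  I12: { [A → . , d D], [A → . id ,], [D → . A S D], [D → . d], [D → A S . D] }  — shift
  I13: { [S → f . f C] }  — shift
  I14: { [A → . , d D], [A → . id ,], [C → . A x ,], [S → f f . C] }  — shift
  I15: { [S → f f C .] }  — reduce
  I16: { [D → A S D .] }  — reduce

No state contains both a complete item and a shift item.

Answer: No shift-reduce conflicts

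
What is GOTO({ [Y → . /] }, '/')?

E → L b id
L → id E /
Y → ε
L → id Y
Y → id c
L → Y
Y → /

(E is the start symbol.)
GOTO(I, '/') = CLOSURE({ [A → αX.β] : [A → α.Xβ] ∈ I, X = '/' })

Items with dot before '/', with the dot advanced:
  [Y → . /] → [Y → / .]
Closure adds nothing (no advanced item has the dot before a non-terminal).

GOTO = { [Y → / .] }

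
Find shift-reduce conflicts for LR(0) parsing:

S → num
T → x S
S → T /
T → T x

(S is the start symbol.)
No shift-reduce conflicts

A shift-reduce conflict occurs when an LR(0) state has both:
  - a complete (reduce) item [A → α .] (dot at the end), and
  - a shift item [B → β . c γ] (dot before a terminal).

Augment with S' → S and build the canonical LR(0) collection (I0 = CLOSURE({[S' → . S]}), then GOTO on every symbol after a dot until no new states appear). It has 8 states:
  I0: { [S → . T /], [S → . num], [S' → . S], [T → . T x], [T → . x S] }  — shift
  I1: { [S' → S .] }  — accept
  I2: { [S → T . /], [T → T . x] }  — shift
  I3: { [S → num .] }  — reduce
  I4: { [S → . T /], [S → . num], [T → . T x], [T → . x S], [T → x . S] }  — shift
  I5: { [T → x S .] }  — reduce
  I6: { [S → T / .] }  — reduce
  I7: { [T → T x .] }  — reduce

No state contains both a complete item and a shift item.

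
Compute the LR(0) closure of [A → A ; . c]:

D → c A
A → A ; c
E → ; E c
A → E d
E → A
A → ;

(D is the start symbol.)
Start with: [A → A ; . c]
The dot precedes the terminal c, so nothing is added.

CLOSURE = { [A → A ; . c] }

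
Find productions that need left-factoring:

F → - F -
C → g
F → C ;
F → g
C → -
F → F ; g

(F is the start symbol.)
No, left-factoring is not needed

Left-factoring is needed when two productions for the same non-terminal
share a common prefix on the right-hand side.

Productions for F:
  F → - F -
  F → C ;
  F → g
  F → F ; g
Productions for C:
  C → g
  C → -

No common prefixes found.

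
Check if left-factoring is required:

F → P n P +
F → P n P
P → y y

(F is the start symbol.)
Left-factoring is needed when two productions for the same non-terminal
share a common prefix on the right-hand side.

Productions for F:
  F → P n P +
  F → P n P

Found common prefix 'P n P' in productions for F

Answer: Yes, F has productions with common prefix 'P n P'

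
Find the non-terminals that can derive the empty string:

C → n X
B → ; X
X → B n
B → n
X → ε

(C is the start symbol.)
ε-productions: X → ε
So X is immediately nullable.
No further non-terminal can be added: every production for the remaining non-terminals contains a terminal or a non-nullable non-terminal.
Nullable = { 'X' }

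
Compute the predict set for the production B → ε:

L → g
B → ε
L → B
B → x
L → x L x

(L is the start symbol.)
PREDICT(B → ε) = (FIRST(RHS) \ {ε}) ∪ (FOLLOW(B) if ε ∈ FIRST(RHS), i.e. RHS ⇒* ε)
The right-hand side is ε (FIRST(ε) = { ε }), so the predict set is FOLLOW(B) = { $, 'x' }
PREDICT(B → ε) = { $, 'x' }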